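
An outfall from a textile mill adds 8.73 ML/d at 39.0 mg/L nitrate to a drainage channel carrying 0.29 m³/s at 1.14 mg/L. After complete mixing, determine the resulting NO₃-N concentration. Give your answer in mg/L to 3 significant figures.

8.73 ML/d = 0.101 m³/s.
Flow-weighted mixing gives C = (0.101·39 + 0.29·1.14) / (0.101 + 0.29) = 4.271/0.391 = 10.92 mg/L.

10.9 mg/L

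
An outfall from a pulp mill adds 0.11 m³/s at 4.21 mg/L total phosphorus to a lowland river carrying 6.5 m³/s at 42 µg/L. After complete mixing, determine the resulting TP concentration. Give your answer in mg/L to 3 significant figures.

42 µg/L = 0.042 mg/L.
By mass balance at complete mixing, C = (0.11·4.21 + 6.5·0.042) / (0.11 + 6.5) = 0.7361/6.61 = 0.1114 mg/L.

0.111 mg/L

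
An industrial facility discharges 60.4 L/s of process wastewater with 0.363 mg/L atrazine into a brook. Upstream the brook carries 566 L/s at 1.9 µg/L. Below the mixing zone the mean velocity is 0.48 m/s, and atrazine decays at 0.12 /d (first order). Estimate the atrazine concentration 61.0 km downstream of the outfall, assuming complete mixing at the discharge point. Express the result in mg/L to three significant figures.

0.0308 mg/L

60.4 L/s = 0.0604 m³/s.
566 L/s = 0.566 m³/s.
1.9 µg/L = 0.0019 mg/L.
After complete mixing, C₀ = (0.0604·0.363 + 0.566·0.0019) / 0.6264 = 0.03672 mg/L.
Travel time t = 6.1e+04 m / 0.48 m/s = 1.271e+05 s = 1.471 d.
C = 0.03672·exp(−0.12·1.471) = 0.03672·0.8382 = 0.03078 mg/L.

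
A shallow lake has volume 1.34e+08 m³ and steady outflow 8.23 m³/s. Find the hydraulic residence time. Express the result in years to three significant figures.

0.516 yr

Q = 8.23 m³/s × 3.156e+07 s/yr = 2.597e+08 m³/yr.
Hydraulic residence time τ = V/Q = 1.34e+08/2.597e+08 = 0.5159 yr.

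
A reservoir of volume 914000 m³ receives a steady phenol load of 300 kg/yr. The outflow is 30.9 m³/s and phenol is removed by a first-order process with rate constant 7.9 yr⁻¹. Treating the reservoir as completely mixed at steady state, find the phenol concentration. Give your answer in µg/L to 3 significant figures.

0.305 µg/L

Outflow Q = 30.9 m³/s × 3.156e+07 s/yr = 9.751e+08 m³/yr.
Steady-state CSTR mass balance: W = Q·C + k·V·C, so C = W/(Q + kV).
Q + kV = 9.751e+08 + 7.9·914000 = 9.824e+08 m³/yr.
C = 300/9.824e+08 = 3.054e-07 kg/m³ = 0.0003054 mg/L = 0.3054 µg/L.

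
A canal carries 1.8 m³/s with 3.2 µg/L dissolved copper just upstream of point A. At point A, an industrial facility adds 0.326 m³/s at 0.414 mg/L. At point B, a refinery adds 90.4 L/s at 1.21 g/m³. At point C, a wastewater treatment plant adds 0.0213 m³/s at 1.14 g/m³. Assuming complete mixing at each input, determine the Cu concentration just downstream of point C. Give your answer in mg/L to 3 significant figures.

3.2 µg/L = 0.0032 mg/L.
After input A: C = (1.8·0.0032 + 0.326·0.414) / 2.126 = 0.06619 mg/L.
90.4 L/s = 0.0904 m³/s.
After input B: C = (2.126·0.06619 + 0.0904·1.21) / 2.216 = 0.1128 mg/L.
After input C: C = (2.216·0.1128 + 0.0213·1.14) / 2.238 = 0.1226 mg/L.

0.123 mg/L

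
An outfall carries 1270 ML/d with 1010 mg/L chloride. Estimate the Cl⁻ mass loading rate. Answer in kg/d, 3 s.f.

1.28e+06 kg/d

1270 ML/d = 14.7 m³/s.
Mass flux = Q·C = 14.7 m³/s × 1010 g/m³ = 1.485e+04 g/s.
= 1.485e+04 g/s × 86.4 = 1.283e+06 kg/d.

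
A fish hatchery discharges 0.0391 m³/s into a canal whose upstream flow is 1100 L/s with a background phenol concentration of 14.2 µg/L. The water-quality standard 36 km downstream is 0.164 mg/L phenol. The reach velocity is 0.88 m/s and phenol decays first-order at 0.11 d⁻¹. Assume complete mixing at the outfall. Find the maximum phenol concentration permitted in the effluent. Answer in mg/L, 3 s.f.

1100 L/s = 1.1 m³/s.
14.2 µg/L = 0.0142 mg/L.
Travel time to the compliance point: t = 3.6e+04/0.88 = 4.091e+04 s = 0.4735 d; decay factor exp(−0.11·0.4735) = 0.9492.
So the concentration just after mixing may be at most 0.164/0.9492 = 0.1728 mg/L.
Mass balance: 0.1728·1.139 = 0.0391·Cₑ + 1.1·0.0142.
Cₑ = (0.1968 − 0.01562) / 0.0391 = 4.634 mg/L.

4.63 mg/L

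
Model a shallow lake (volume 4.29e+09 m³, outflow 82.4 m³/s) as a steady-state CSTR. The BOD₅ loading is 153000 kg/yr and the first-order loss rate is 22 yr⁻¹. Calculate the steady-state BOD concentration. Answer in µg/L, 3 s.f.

1.58 µg/L

Outflow Q = 82.4 m³/s × 3.156e+07 s/yr = 2.6e+09 m³/yr.
Steady-state CSTR mass balance: W = Q·C + k·V·C, so C = W/(Q + kV).
Q + kV = 2.6e+09 + 22·4.29e+09 = 9.698e+10 m³/yr.
C = 153000/9.698e+10 = 1.578e-06 kg/m³ = 0.001578 mg/L = 1.578 µg/L.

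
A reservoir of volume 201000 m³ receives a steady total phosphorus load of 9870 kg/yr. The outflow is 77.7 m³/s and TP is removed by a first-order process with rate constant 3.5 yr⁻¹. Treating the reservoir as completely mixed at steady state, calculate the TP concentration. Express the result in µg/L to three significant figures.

Outflow Q = 77.7 m³/s × 3.156e+07 s/yr = 2.452e+09 m³/yr.
Steady-state CSTR mass balance: W = Q·C + k·V·C, so C = W/(Q + kV).
Q + kV = 2.452e+09 + 3.5·201000 = 2.453e+09 m³/yr.
C = 9870/2.453e+09 = 4.024e-06 kg/m³ = 0.004024 mg/L = 4.024 µg/L.

4.02 µg/L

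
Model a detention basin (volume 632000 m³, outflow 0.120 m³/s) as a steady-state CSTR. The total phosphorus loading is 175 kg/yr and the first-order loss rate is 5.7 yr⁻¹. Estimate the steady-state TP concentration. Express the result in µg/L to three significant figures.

Outflow Q = 0.120 m³/s × 3.156e+07 s/yr = 3.787e+06 m³/yr.
Steady-state CSTR mass balance: W = Q·C + k·V·C, so C = W/(Q + kV).
Q + kV = 3.787e+06 + 5.7·632000 = 7.389e+06 m³/yr.
C = 175/7.389e+06 = 2.368e-05 kg/m³ = 0.02368 mg/L = 23.68 µg/L.

23.7 µg/L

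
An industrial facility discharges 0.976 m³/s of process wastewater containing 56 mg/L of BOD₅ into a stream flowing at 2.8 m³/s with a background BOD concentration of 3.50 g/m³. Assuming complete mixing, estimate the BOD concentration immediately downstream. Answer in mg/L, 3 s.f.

17.1 mg/L

Flow-weighted mixing gives C = (0.976·56 + 2.8·3.5) / (0.976 + 2.8) = 64.46/3.776 = 17.07 mg/L.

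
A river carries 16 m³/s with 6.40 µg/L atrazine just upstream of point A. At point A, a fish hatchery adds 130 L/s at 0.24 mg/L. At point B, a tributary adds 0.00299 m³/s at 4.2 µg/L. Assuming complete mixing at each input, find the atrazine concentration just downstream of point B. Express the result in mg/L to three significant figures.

0.00828 mg/L

6.40 µg/L = 0.0064 mg/L.
130 L/s = 0.13 m³/s.
After input A: C = (16·0.0064 + 0.13·0.24) / 16.13 = 0.008283 mg/L.
4.2 µg/L = 0.0042 mg/L.
After input B: C = (16.13·0.008283 + 0.00299·0.0042) / 16.13 = 0.008282 mg/L.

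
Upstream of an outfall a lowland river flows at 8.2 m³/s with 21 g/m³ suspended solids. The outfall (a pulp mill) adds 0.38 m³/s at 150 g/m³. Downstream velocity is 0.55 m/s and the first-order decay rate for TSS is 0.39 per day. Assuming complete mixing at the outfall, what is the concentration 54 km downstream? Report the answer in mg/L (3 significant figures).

After complete mixing, C₀ = (0.38·150 + 8.2·21) / 8.58 = 26.71 mg/L.
Travel time t = 5.4e+04 m / 0.55 m/s = 9.818e+04 s = 1.136 d.
C = 26.71·exp(−0.39·1.136) = 26.71·0.642 = 17.15 mg/L.

17.1 mg/L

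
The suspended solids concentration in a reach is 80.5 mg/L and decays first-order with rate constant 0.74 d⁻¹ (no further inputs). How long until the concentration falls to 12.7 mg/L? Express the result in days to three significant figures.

t = ln(C₀/C)/k = ln(80.5/12.7)/0.74 = 1.847/0.74 = 2.495 d.

2.50 d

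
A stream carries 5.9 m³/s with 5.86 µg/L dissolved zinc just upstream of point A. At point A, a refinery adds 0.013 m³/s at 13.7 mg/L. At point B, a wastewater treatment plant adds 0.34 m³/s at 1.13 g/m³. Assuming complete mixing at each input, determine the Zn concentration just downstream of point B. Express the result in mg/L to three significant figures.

5.86 µg/L = 0.00586 mg/L.
After input A: C = (5.9·0.00586 + 0.013·13.7) / 5.913 = 0.03597 mg/L.
After input B: C = (5.913·0.03597 + 0.34·1.13) / 6.253 = 0.09545 mg/L.

0.0955 mg/L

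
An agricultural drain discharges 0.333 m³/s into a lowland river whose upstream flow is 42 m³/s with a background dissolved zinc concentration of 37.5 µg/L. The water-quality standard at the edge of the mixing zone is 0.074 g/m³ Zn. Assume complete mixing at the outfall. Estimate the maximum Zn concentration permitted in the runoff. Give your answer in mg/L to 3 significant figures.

4.68 mg/L

37.5 µg/L = 0.0375 mg/L.
Mass balance: 0.074·42.33 = 0.333·Cₑ + 42·0.0375.
Cₑ = (3.133 − 1.575) / 0.333 = 4.678 mg/L.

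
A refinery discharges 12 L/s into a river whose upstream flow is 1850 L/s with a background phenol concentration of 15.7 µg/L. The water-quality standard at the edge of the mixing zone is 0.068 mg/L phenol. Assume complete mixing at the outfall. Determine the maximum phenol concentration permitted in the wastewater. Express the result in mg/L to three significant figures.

12 L/s = 0.012 m³/s.
1850 L/s = 1.85 m³/s.
15.7 µg/L = 0.0157 mg/L.
Mass balance: 0.068·1.862 = 0.012·Cₑ + 1.85·0.0157.
Cₑ = (0.1266 − 0.02904) / 0.012 = 8.131 mg/L.

8.13 mg/L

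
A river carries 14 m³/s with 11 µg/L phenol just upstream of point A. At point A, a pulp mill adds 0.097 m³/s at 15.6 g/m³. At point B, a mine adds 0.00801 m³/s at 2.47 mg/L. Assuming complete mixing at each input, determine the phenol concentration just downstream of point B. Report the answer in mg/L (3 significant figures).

11 µg/L = 0.011 mg/L.
After input A: C = (14·0.011 + 0.097·15.6) / 14.1 = 0.1183 mg/L.
After input B: C = (14.1·0.1183 + 0.00801·2.47) / 14.11 = 0.1196 mg/L.

0.120 mg/L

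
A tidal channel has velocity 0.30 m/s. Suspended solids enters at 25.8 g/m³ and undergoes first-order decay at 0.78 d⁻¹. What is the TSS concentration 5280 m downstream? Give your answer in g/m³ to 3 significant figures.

Travel time t = 5280 m / 0.30 m/s = 5280/0.30 = 1.76e+04 s = 0.2037 d.
First-order decay: C = 25.8·exp(−0.78·0.2037) = 25.8·0.8531 = 22.01 g/m³.

22.0 g/m³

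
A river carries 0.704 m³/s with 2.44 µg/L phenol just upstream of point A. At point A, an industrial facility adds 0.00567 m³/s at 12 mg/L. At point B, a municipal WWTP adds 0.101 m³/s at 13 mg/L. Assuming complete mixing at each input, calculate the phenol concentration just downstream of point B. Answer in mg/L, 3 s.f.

2.44 µg/L = 0.00244 mg/L.
After input A: C = (0.704·0.00244 + 0.00567·12) / 0.7097 = 0.0983 mg/L.
After input B: C = (0.7097·0.0983 + 0.101·13) / 0.8107 = 1.706 mg/L.

1.71 mg/L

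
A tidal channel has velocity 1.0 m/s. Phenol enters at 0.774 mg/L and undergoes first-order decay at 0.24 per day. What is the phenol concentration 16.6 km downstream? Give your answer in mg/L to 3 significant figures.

Travel time t = 16.6 km / 1.0 m/s = 1.66e+04/1.0 = 1.66e+04 s = 0.1921 d.
First-order decay: C = 0.774·exp(−0.24·0.1921) = 0.774·0.9549 = 0.7391 mg/L.

0.739 mg/L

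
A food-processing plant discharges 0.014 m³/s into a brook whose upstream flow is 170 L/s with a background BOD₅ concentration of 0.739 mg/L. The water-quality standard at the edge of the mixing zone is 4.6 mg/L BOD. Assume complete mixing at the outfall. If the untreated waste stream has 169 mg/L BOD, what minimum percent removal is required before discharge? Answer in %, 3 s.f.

69.5 %

170 L/s = 0.17 m³/s.
Mass balance: 4.6·0.184 = 0.014·Cₑ + 0.17·0.739.
Cₑ = (0.8464 − 0.1256) / 0.014 = 51.48 mg/L.
Required removal = 1 − 51.48/169 = 69.54 %.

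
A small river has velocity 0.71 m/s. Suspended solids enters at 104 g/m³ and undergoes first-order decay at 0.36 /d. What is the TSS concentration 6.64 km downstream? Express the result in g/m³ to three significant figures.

100 g/m³

Travel time t = 6.64 km / 0.71 m/s = 6640/0.71 = 9352 s = 0.1082 d.
First-order decay: C = 104·exp(−0.36·0.1082) = 104·0.9618 = 100 g/m³.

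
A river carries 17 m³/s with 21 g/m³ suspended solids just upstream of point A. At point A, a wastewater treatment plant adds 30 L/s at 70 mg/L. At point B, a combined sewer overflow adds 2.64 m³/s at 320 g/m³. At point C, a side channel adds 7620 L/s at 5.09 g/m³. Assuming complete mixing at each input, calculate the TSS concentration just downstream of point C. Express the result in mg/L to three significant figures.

45.5 mg/L

30 L/s = 0.03 m³/s.
After input A: C = (17·21 + 0.03·70) / 17.03 = 21.09 mg/L.
After input B: C = (17.03·21.09 + 2.64·320) / 19.67 = 61.2 mg/L.
7620 L/s = 7.62 m³/s.
After input C: C = (19.67·61.2 + 7.62·5.09) / 27.29 = 45.54 mg/L.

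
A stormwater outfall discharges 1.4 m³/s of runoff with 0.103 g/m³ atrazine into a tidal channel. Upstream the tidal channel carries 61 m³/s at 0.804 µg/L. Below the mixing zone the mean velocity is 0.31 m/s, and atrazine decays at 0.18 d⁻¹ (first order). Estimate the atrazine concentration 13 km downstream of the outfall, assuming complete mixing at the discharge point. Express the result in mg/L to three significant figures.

0.804 µg/L = 0.000804 mg/L.
After complete mixing, C₀ = (1.4·0.103 + 61·0.000804) / 62.4 = 0.003097 mg/L.
Travel time t = 1.3e+04 m / 0.31 m/s = 4.194e+04 s = 0.4854 d.
C = 0.003097·exp(−0.18·0.4854) = 0.003097·0.9163 = 0.002838 mg/L.

0.00284 mg/L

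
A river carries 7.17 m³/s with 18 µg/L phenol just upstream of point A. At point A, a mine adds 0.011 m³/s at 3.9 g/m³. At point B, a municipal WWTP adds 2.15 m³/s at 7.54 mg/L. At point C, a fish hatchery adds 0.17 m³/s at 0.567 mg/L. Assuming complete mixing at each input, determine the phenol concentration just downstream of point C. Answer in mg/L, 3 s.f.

1.73 mg/L

18 µg/L = 0.018 mg/L.
After input A: C = (7.17·0.018 + 0.011·3.9) / 7.181 = 0.02395 mg/L.
After input B: C = (7.181·0.02395 + 2.15·7.54) / 9.331 = 1.756 mg/L.
After input C: C = (9.331·1.756 + 0.17·0.567) / 9.501 = 1.734 mg/L.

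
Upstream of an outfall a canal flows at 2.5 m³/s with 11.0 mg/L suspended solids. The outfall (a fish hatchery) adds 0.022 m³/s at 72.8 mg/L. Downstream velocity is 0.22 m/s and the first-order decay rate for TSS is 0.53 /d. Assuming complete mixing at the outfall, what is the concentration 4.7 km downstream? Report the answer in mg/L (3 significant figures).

10.1 mg/L

After complete mixing, C₀ = (0.022·72.8 + 2.5·11) / 2.522 = 11.54 mg/L.
Travel time t = 4700 m / 0.22 m/s = 2.136e+04 s = 0.2473 d.
C = 11.54·exp(−0.53·0.2473) = 11.54·0.8772 = 10.12 mg/L.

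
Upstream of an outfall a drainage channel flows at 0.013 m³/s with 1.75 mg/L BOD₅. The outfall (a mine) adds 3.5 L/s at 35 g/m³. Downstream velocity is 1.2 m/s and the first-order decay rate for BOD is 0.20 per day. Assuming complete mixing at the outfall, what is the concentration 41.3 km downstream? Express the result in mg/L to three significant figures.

8.13 mg/L

3.5 L/s = 0.0035 m³/s.
After complete mixing, C₀ = (0.0035·35 + 0.013·1.75) / 0.0165 = 8.803 mg/L.
Travel time t = 4.13e+04 m / 1.2 m/s = 3.442e+04 s = 0.3983 d.
C = 8.803·exp(−0.20·0.3983) = 8.803·0.9234 = 8.129 mg/L.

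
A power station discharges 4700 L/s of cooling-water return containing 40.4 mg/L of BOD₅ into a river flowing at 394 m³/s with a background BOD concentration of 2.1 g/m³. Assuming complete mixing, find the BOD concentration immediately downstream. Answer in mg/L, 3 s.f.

4700 L/s = 4.7 m³/s.
By mass balance at complete mixing, C = (4.7·40.4 + 394·2.1) / (4.7 + 394) = 1017/398.7 = 2.551 mg/L.

2.55 mg/L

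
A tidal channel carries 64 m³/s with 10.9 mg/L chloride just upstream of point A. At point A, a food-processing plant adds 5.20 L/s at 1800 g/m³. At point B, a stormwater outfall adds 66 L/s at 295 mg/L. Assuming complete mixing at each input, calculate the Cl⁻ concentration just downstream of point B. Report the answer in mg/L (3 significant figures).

5.20 L/s = 0.0052 m³/s.
After input A: C = (64·10.9 + 0.0052·1800) / 64.01 = 11.05 mg/L.
66 L/s = 0.066 m³/s.
After input B: C = (64.01·11.05 + 0.066·295) / 64.07 = 11.34 mg/L.

11.3 mg/L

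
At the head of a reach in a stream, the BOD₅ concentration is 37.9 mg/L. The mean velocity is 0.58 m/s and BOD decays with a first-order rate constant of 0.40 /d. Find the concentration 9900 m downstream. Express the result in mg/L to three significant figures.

Travel time t = 9900 m / 0.58 m/s = 9900/0.58 = 1.707e+04 s = 0.1976 d.
First-order decay: C = 37.9·exp(−0.40·0.1976) = 37.9·0.924 = 35.02 mg/L.

35.0 mg/L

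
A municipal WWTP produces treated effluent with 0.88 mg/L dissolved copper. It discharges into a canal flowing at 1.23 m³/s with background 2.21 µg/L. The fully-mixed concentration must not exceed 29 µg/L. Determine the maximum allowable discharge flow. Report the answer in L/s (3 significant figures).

38.7 L/s

2.21 µg/L = 0.00221 mg/L.
29 µg/L = 0.029 mg/L.
Mass balance at complete mixing: C_std·(Q_w + Q_r) = Q_w·C_e + Q_r·C_b.
Rearranging, Q_w = Q_r·(C_std − C_b)/(C_e − C_std) = 1.23·(0.029 − 0.00221) / (0.88 − 0.029) = 0.03872 m³/s.
= 38.72 L/s.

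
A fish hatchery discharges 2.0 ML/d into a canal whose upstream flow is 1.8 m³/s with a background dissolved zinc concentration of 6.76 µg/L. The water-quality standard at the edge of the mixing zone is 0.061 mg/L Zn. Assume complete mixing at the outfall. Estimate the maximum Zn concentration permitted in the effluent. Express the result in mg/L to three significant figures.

2.0 ML/d = 0.02315 m³/s.
6.76 µg/L = 0.00676 mg/L.
Mass balance: 0.061·1.823 = 0.02315·Cₑ + 1.8·0.00676.
Cₑ = (0.1112 − 0.01217) / 0.02315 = 4.279 mg/L.

4.28 mg/L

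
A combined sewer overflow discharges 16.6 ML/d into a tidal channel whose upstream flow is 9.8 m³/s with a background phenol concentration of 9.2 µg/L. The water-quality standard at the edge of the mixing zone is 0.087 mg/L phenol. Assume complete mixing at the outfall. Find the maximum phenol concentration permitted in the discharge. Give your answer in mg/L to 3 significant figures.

16.6 ML/d = 0.1921 m³/s.
9.2 µg/L = 0.0092 mg/L.
Mass balance: 0.087·9.992 = 0.1921·Cₑ + 9.8·0.0092.
Cₑ = (0.8693 − 0.09016) / 0.1921 = 4.055 mg/L.

4.06 mg/L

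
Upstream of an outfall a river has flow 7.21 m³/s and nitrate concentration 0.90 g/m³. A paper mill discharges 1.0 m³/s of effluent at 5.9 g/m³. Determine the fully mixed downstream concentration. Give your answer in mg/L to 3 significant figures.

By mass balance at complete mixing, C = (1·5.9 + 7.21·0.9) / (1 + 7.21) = 12.39/8.21 = 1.509 mg/L.

1.51 mg/L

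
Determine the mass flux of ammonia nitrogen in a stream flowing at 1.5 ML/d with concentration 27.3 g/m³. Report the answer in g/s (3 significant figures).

1.5 ML/d = 0.01736 m³/s.
Mass flux = Q·C = 0.01736 m³/s × 27.3 g/m³ = 0.474 g/s.

0.474 g/s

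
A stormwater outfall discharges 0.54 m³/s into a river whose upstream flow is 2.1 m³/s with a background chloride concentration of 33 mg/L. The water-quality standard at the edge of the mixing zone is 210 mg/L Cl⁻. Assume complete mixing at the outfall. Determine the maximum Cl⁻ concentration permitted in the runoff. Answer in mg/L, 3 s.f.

Mass balance: 210·2.64 = 0.54·Cₑ + 2.1·33.
Cₑ = (554.4 − 69.3) / 0.54 = 898.3 mg/L.

898 mg/L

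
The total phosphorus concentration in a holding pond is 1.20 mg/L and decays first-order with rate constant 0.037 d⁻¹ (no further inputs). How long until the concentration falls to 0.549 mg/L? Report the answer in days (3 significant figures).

t = ln(C₀/C)/k = ln(1.20/0.549)/0.037 = 0.782/0.037 = 21.13 d.

21.1 d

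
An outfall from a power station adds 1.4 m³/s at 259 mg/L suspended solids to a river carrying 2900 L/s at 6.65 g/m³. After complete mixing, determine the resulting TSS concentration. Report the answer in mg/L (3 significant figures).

2900 L/s = 2.9 m³/s.
Conservation of mass across the mixing zone: C = (1.4·259 + 2.9·6.65) / (1.4 + 2.9) = 381.9/4.3 = 88.81 mg/L.

88.8 mg/L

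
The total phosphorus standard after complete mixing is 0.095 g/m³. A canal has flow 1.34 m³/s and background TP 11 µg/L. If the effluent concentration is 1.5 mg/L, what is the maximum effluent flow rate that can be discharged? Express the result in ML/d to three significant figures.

6.92 ML/d

11 µg/L = 0.011 mg/L.
Mass balance at complete mixing: C_std·(Q_w + Q_r) = Q_w·C_e + Q_r·C_b.
Rearranging, Q_w = Q_r·(C_std − C_b)/(C_e − C_std) = 1.34·(0.095 − 0.011) / (1.5 − 0.095) = 0.08011 m³/s.
= 6.922 ML/d.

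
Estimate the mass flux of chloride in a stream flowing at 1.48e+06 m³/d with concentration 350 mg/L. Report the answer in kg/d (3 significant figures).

1.48e+06 m³/d = 17.13 m³/s.
Mass flux = Q·C = 17.13 m³/s × 350 g/m³ = 5995 g/s.
= 5995 g/s × 86.4 = 5.18e+05 kg/d.

518000 kg/d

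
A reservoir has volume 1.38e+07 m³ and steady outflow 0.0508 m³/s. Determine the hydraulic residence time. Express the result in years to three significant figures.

Q = 0.0508 m³/s × 3.156e+07 s/yr = 1.603e+06 m³/yr.
Hydraulic residence time τ = V/Q = 1.38e+07/1.603e+06 = 8.608 yr.

8.61 yr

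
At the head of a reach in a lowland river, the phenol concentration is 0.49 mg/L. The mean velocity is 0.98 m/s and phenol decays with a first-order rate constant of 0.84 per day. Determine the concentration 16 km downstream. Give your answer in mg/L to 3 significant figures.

0.418 mg/L

Travel time t = 16 km / 0.98 m/s = 1.6e+04/0.98 = 1.633e+04 s = 0.189 d.
First-order decay: C = 0.49·exp(−0.84·0.189) = 0.49·0.8532 = 0.4181 mg/L.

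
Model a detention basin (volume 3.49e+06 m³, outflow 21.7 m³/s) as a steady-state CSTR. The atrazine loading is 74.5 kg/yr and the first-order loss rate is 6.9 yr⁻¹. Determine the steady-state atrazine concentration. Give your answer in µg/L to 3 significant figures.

Outflow Q = 21.7 m³/s × 3.156e+07 s/yr = 6.848e+08 m³/yr.
Steady-state CSTR mass balance: W = Q·C + k·V·C, so C = W/(Q + kV).
Q + kV = 6.848e+08 + 6.9·3.49e+06 = 7.089e+08 m³/yr.
C = 74.5/7.089e+08 = 1.051e-07 kg/m³ = 0.0001051 mg/L = 0.1051 µg/L.

0.105 µg/L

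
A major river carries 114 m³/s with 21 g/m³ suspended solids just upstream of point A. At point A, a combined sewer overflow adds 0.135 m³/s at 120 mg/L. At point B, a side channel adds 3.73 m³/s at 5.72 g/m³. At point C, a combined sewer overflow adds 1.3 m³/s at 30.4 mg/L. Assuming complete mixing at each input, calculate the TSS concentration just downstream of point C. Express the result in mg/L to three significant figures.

After input A: C = (114·21 + 0.135·120) / 114.1 = 21.12 mg/L.
After input B: C = (114.1·21.12 + 3.73·5.72) / 117.9 = 20.63 mg/L.
After input C: C = (117.9·20.63 + 1.3·30.4) / 119.2 = 20.74 mg/L.

20.7 mg/L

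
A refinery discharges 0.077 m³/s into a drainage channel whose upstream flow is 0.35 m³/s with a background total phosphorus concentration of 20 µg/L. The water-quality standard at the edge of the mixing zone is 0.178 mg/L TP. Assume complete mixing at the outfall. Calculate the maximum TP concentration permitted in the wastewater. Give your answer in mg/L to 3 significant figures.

20 µg/L = 0.02 mg/L.
Mass balance: 0.178·0.427 = 0.077·Cₑ + 0.35·0.02.
Cₑ = (0.07601 − 0.007) / 0.077 = 0.8962 mg/L.

0.896 mg/L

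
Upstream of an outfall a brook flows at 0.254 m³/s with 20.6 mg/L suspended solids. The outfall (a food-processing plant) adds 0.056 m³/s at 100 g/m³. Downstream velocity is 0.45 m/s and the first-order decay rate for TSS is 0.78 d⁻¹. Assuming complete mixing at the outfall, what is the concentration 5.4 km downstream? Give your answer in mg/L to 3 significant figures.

31.4 mg/L

After complete mixing, C₀ = (0.056·100 + 0.254·20.6) / 0.31 = 34.94 mg/L.
Travel time t = 5400 m / 0.45 m/s = 1.2e+04 s = 0.1389 d.
C = 34.94·exp(−0.78·0.1389) = 34.94·0.8973 = 31.36 mg/L.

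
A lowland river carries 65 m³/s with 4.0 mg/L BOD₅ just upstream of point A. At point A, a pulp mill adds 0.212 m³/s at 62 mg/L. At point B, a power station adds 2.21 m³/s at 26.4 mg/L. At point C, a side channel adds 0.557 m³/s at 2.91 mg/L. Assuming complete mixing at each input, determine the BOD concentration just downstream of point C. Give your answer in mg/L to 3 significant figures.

After input A: C = (65·4 + 0.212·62) / 65.21 = 4.189 mg/L.
After input B: C = (65.21·4.189 + 2.21·26.4) / 67.42 = 4.917 mg/L.
After input C: C = (67.42·4.917 + 0.557·2.91) / 67.98 = 4.9 mg/L.

4.90 mg/L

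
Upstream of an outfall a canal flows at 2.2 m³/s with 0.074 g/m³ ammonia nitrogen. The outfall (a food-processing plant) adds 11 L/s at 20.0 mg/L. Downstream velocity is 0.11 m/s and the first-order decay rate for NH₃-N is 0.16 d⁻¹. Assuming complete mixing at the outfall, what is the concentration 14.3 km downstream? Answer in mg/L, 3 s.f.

0.136 mg/L

11 L/s = 0.011 m³/s.
After complete mixing, C₀ = (0.011·20 + 2.2·0.074) / 2.211 = 0.1731 mg/L.
Travel time t = 1.43e+04 m / 0.11 m/s = 1.3e+05 s = 1.505 d.
C = 0.1731·exp(−0.16·1.505) = 0.1731·0.786 = 0.1361 mg/L.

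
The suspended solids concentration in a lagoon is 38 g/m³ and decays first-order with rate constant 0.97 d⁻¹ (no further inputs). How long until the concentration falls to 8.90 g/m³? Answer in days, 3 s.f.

t = ln(C₀/C)/k = ln(38/8.90)/0.97 = 1.452/0.97 = 1.496 d.

1.50 d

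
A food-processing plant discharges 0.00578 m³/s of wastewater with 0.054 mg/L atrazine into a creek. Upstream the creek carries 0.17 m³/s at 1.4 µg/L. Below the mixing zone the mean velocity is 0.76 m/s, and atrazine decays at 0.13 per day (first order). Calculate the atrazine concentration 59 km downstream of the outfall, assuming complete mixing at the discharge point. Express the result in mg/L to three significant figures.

1.4 µg/L = 0.0014 mg/L.
After complete mixing, C₀ = (0.00578·0.054 + 0.17·0.0014) / 0.1758 = 0.00313 mg/L.
Travel time t = 5.9e+04 m / 0.76 m/s = 7.763e+04 s = 0.8985 d.
C = 0.00313·exp(−0.13·0.8985) = 0.00313·0.8898 = 0.002785 mg/L.

0.00278 mg/L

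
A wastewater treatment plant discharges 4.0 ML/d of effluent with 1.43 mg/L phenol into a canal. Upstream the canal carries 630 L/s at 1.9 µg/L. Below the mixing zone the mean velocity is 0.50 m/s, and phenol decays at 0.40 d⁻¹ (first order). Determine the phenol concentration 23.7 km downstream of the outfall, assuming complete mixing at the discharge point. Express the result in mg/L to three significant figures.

0.0800 mg/L

4.0 ML/d = 0.0463 m³/s.
630 L/s = 0.63 m³/s.
1.9 µg/L = 0.0019 mg/L.
After complete mixing, C₀ = (0.0463·1.43 + 0.63·0.0019) / 0.6763 = 0.09966 mg/L.
Travel time t = 2.37e+04 m / 0.50 m/s = 4.74e+04 s = 0.5486 d.
C = 0.09966·exp(−0.40·0.5486) = 0.09966·0.803 = 0.08002 mg/L.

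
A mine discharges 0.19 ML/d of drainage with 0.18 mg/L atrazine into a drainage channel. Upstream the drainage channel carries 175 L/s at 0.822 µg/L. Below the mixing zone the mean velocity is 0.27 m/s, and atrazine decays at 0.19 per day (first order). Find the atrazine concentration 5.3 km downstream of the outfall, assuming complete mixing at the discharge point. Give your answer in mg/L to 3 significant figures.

0.00292 mg/L

0.19 ML/d = 0.002199 m³/s.
175 L/s = 0.175 m³/s.
0.822 µg/L = 0.000822 mg/L.
After complete mixing, C₀ = (0.002199·0.18 + 0.175·0.000822) / 0.1772 = 0.003046 mg/L.
Travel time t = 5300 m / 0.27 m/s = 1.963e+04 s = 0.2272 d.
C = 0.003046·exp(−0.19·0.2272) = 0.003046·0.9578 = 0.002917 mg/L.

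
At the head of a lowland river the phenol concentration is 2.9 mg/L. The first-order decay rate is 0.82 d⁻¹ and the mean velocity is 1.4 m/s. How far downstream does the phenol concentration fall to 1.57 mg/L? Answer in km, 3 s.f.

90.5 km

From C = C₀·e^(−kt), t = ln(C₀/C)/k = ln(2.9/1.57)/0.82 = 0.6136/0.82 = 0.7483 d.
Distance = v·t = 1.4 m/s × 6.466e+04 s = 9.052e+04 m = 90.52 km.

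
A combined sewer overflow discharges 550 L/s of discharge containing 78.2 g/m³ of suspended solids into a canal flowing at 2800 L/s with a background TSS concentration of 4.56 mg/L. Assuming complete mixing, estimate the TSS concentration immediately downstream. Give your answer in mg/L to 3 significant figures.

16.7 mg/L

550 L/s = 0.55 m³/s.
2800 L/s = 2.8 m³/s.
Conservation of mass across the mixing zone: C = (0.55·78.2 + 2.8·4.56) / (0.55 + 2.8) = 55.78/3.35 = 16.65 mg/L.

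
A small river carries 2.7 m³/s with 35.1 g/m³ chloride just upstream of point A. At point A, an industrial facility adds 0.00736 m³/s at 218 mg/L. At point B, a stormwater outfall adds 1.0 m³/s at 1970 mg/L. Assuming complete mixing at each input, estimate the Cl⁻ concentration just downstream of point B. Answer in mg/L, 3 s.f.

After input A: C = (2.7·35.1 + 0.00736·218) / 2.707 = 35.6 mg/L.
After input B: C = (2.707·35.6 + 1·1970) / 3.707 = 557.4 mg/L.

557 mg/L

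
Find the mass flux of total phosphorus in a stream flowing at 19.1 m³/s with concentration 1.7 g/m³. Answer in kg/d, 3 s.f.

Mass flux = Q·C = 19.1 m³/s × 1.7 g/m³ = 32.47 g/s.
= 32.47 g/s × 86.4 = 2805 kg/d.

2810 kg/d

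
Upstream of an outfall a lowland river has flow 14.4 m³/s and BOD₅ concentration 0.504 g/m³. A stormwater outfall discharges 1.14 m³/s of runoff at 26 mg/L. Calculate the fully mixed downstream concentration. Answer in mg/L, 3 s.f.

Conservation of mass across the mixing zone: C = (1.14·26 + 14.4·0.504) / (1.14 + 14.4) = 36.9/15.54 = 2.374 mg/L.

2.37 mg/L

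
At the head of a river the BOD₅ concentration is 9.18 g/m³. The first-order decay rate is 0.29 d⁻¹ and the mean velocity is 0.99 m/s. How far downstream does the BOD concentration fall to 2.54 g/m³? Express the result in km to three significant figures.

379 km

From C = C₀·e^(−kt), t = ln(C₀/C)/k = ln(9.18/2.54)/0.29 = 1.285/0.29 = 4.431 d.
Distance = v·t = 0.99 m/s × 3.828e+05 s = 3.79e+05 m = 379 km.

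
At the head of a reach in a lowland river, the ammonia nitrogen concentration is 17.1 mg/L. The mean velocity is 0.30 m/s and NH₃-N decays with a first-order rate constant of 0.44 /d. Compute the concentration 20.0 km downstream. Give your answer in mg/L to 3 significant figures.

12.2 mg/L

Travel time t = 20.0 km / 0.30 m/s = 2e+04/0.30 = 6.667e+04 s = 0.7716 d.
First-order decay: C = 17.1·exp(−0.44·0.7716) = 17.1·0.7121 = 12.18 mg/L.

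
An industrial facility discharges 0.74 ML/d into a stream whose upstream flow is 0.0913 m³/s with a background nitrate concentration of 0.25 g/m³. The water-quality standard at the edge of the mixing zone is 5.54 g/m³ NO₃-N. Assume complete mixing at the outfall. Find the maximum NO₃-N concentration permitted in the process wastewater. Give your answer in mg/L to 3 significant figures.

61.9 mg/L

0.74 ML/d = 0.008565 m³/s.
Mass balance: 5.54·0.09986 = 0.008565·Cₑ + 0.0913·0.25.
Cₑ = (0.5533 − 0.02283) / 0.008565 = 61.93 mg/L.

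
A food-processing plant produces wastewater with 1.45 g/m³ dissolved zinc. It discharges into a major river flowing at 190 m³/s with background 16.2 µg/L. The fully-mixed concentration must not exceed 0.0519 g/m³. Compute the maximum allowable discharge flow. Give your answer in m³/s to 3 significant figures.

4.85 m³/s

16.2 µg/L = 0.0162 mg/L.
Mass balance at complete mixing: C_std·(Q_w + Q_r) = Q_w·C_e + Q_r·C_b.
Rearranging, Q_w = Q_r·(C_std − C_b)/(C_e − C_std) = 190·(0.0519 − 0.0162) / (1.45 − 0.0519) = 4.852 m³/s.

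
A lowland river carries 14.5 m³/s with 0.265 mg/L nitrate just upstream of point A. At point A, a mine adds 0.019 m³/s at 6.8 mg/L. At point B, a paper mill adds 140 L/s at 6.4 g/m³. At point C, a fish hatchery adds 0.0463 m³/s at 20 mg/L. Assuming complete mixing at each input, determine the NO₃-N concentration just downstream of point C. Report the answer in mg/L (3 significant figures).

After input A: C = (14.5·0.265 + 0.019·6.8) / 14.52 = 0.2736 mg/L.
140 L/s = 0.14 m³/s.
After input B: C = (14.52·0.2736 + 0.14·6.4) / 14.66 = 0.3321 mg/L.
After input C: C = (14.66·0.3321 + 0.0463·20) / 14.71 = 0.394 mg/L.

0.394 mg/L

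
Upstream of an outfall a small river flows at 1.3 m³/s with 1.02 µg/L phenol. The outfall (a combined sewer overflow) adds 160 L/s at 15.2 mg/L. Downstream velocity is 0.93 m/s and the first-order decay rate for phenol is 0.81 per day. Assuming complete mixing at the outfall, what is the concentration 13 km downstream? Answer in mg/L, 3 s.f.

160 L/s = 0.16 m³/s.
1.02 µg/L = 0.00102 mg/L.
After complete mixing, C₀ = (0.16·15.2 + 1.3·0.00102) / 1.46 = 1.667 mg/L.
Travel time t = 1.3e+04 m / 0.93 m/s = 1.398e+04 s = 0.1618 d.
C = 1.667·exp(−0.81·0.1618) = 1.667·0.8772 = 1.462 mg/L.

1.46 mg/L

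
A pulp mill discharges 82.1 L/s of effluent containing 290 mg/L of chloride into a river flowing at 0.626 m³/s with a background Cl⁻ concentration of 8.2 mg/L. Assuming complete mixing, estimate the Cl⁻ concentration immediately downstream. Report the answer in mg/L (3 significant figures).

40.9 mg/L

82.1 L/s = 0.0821 m³/s.
By mass balance at complete mixing, C = (0.0821·290 + 0.626·8.2) / (0.0821 + 0.626) = 28.94/0.7081 = 40.87 mg/L.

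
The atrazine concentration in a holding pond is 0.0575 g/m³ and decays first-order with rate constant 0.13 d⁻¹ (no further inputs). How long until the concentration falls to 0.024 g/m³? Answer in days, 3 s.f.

t = ln(C₀/C)/k = ln(0.0575/0.024)/0.13 = 0.8737/0.13 = 6.721 d.

6.72 d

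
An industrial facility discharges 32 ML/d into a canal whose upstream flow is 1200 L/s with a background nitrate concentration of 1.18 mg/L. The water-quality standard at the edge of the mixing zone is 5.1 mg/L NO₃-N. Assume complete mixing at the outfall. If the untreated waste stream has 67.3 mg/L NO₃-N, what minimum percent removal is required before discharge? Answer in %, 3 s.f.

73.6 %

32 ML/d = 0.3704 m³/s.
1200 L/s = 1.2 m³/s.
Mass balance: 5.1·1.57 = 0.3704·Cₑ + 1.2·1.18.
Cₑ = (8.009 − 1.416) / 0.3704 = 17.8 mg/L.
Required removal = 1 − 17.8/67.3 = 73.55 %.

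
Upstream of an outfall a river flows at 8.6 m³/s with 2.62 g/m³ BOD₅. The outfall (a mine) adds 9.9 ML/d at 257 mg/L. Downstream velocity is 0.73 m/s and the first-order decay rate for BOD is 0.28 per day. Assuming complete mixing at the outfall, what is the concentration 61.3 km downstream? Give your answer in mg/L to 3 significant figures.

9.9 ML/d = 0.1146 m³/s.
After complete mixing, C₀ = (0.1146·257 + 8.6·2.62) / 8.715 = 5.965 mg/L.
Travel time t = 6.13e+04 m / 0.73 m/s = 8.397e+04 s = 0.9719 d.
C = 5.965·exp(−0.28·0.9719) = 5.965·0.7618 = 4.544 mg/L.

4.54 mg/L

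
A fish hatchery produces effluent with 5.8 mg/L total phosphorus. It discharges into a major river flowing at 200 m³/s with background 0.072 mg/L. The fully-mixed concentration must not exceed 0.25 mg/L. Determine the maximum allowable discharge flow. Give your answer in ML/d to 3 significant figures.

554 ML/d

Mass balance at complete mixing: C_std·(Q_w + Q_r) = Q_w·C_e + Q_r·C_b.
Rearranging, Q_w = Q_r·(C_std − C_b)/(C_e − C_std) = 200·(0.25 − 0.072) / (5.8 − 0.25) = 6.414 m³/s.
= 554.2 ML/d.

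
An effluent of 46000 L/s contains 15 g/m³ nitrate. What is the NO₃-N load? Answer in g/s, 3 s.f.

46000 L/s = 46 m³/s.
Mass flux = Q·C = 46 m³/s × 15 g/m³ = 690 g/s.

690 g/s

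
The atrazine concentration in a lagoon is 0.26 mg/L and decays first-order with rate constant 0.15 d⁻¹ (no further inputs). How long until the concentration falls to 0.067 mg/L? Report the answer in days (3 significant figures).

9.04 d

t = ln(C₀/C)/k = ln(0.26/0.067)/0.15 = 1.356/0.15 = 9.04 d.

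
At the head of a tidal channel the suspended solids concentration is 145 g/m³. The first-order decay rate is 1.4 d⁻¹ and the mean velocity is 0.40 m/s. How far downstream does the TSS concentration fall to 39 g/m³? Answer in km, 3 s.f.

32.4 km

From C = C₀·e^(−kt), t = ln(C₀/C)/k = ln(145/39)/1.4 = 1.313/1.4 = 0.938 d.
Distance = v·t = 0.40 m/s × 8.104e+04 s = 3.242e+04 m = 32.42 km.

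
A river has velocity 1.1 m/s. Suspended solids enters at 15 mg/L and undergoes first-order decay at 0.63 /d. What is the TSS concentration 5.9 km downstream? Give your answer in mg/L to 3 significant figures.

14.4 mg/L

Travel time t = 5.9 km / 1.1 m/s = 5900/1.1 = 5364 s = 0.06208 d.
First-order decay: C = 15·exp(−0.63·0.06208) = 15·0.9616 = 14.42 mg/L.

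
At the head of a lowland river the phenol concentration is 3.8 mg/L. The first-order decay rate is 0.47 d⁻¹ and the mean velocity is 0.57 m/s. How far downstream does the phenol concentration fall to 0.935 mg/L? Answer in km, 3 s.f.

From C = C₀·e^(−kt), t = ln(C₀/C)/k = ln(3.8/0.935)/0.47 = 1.402/0.47 = 2.983 d.
Distance = v·t = 0.57 m/s × 2.578e+05 s = 1.469e+05 m = 146.9 km.

147 km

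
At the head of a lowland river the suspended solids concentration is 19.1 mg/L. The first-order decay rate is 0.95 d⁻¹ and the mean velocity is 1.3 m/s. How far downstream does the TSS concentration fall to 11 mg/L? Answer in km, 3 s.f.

65.2 km

From C = C₀·e^(−kt), t = ln(C₀/C)/k = ln(19.1/11)/0.95 = 0.5518/0.95 = 0.5808 d.
Distance = v·t = 1.3 m/s × 5.018e+04 s = 6.524e+04 m = 65.24 km.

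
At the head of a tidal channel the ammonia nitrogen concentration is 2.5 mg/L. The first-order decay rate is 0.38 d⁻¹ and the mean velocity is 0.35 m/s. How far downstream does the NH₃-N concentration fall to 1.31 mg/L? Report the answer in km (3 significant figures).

From C = C₀·e^(−kt), t = ln(C₀/C)/k = ln(2.5/1.31)/0.38 = 0.6463/0.38 = 1.701 d.
Distance = v·t = 0.35 m/s × 1.469e+05 s = 5.143e+04 m = 51.43 km.

51.4 km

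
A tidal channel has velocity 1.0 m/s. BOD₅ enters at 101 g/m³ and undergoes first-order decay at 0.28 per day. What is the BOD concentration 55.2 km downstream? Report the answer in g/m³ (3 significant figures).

84.5 g/m³

Travel time t = 55.2 km / 1.0 m/s = 5.52e+04/1.0 = 5.52e+04 s = 0.6389 d.
First-order decay: C = 101·exp(−0.28·0.6389) = 101·0.8362 = 84.46 g/m³.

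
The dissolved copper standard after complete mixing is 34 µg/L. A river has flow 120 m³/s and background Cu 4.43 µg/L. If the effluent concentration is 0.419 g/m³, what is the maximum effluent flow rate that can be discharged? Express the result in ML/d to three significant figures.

4.43 µg/L = 0.00443 mg/L.
34 µg/L = 0.034 mg/L.
Mass balance at complete mixing: C_std·(Q_w + Q_r) = Q_w·C_e + Q_r·C_b.
Rearranging, Q_w = Q_r·(C_std − C_b)/(C_e − C_std) = 120·(0.034 − 0.00443) / (0.419 − 0.034) = 9.217 m³/s.
= 796.3 ML/d.

796 ML/d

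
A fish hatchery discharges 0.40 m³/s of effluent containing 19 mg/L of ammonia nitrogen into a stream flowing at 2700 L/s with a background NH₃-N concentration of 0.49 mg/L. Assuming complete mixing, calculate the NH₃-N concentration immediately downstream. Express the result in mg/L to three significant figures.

2700 L/s = 2.7 m³/s.
By mass balance at complete mixing, C = (0.4·19 + 2.7·0.49) / (0.4 + 2.7) = 8.923/3.1 = 2.878 mg/L.

2.88 mg/L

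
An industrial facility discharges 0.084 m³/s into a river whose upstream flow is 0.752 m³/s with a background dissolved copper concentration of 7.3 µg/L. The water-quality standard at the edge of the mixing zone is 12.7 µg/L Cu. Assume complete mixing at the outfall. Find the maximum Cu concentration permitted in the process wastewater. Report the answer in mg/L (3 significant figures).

7.3 µg/L = 0.0073 mg/L.
12.7 µg/L = 0.0127 mg/L.
Mass balance: 0.0127·0.836 = 0.084·Cₑ + 0.752·0.0073.
Cₑ = (0.01062 − 0.00549) / 0.084 = 0.06104 mg/L.

0.0610 mg/L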